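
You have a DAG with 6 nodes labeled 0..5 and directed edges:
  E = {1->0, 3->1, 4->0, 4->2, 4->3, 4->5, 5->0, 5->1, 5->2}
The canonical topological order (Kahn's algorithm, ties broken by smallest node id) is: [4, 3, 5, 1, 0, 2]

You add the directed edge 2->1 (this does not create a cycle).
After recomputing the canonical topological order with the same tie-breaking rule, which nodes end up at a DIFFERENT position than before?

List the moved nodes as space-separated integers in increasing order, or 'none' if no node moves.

Answer: 0 1 2

Derivation:
Old toposort: [4, 3, 5, 1, 0, 2]
Added edge 2->1
Recompute Kahn (smallest-id tiebreak):
  initial in-degrees: [3, 3, 2, 1, 0, 1]
  ready (indeg=0): [4]
  pop 4: indeg[0]->2; indeg[2]->1; indeg[3]->0; indeg[5]->0 | ready=[3, 5] | order so far=[4]
  pop 3: indeg[1]->2 | ready=[5] | order so far=[4, 3]
  pop 5: indeg[0]->1; indeg[1]->1; indeg[2]->0 | ready=[2] | order so far=[4, 3, 5]
  pop 2: indeg[1]->0 | ready=[1] | order so far=[4, 3, 5, 2]
  pop 1: indeg[0]->0 | ready=[0] | order so far=[4, 3, 5, 2, 1]
  pop 0: no out-edges | ready=[] | order so far=[4, 3, 5, 2, 1, 0]
New canonical toposort: [4, 3, 5, 2, 1, 0]
Compare positions:
  Node 0: index 4 -> 5 (moved)
  Node 1: index 3 -> 4 (moved)
  Node 2: index 5 -> 3 (moved)
  Node 3: index 1 -> 1 (same)
  Node 4: index 0 -> 0 (same)
  Node 5: index 2 -> 2 (same)
Nodes that changed position: 0 1 2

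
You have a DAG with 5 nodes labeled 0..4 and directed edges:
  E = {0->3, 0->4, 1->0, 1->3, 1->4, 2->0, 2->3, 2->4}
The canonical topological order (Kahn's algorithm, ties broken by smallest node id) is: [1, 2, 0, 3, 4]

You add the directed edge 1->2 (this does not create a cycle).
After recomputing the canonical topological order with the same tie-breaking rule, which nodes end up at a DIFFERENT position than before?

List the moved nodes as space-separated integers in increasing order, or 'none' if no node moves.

Old toposort: [1, 2, 0, 3, 4]
Added edge 1->2
Recompute Kahn (smallest-id tiebreak):
  initial in-degrees: [2, 0, 1, 3, 3]
  ready (indeg=0): [1]
  pop 1: indeg[0]->1; indeg[2]->0; indeg[3]->2; indeg[4]->2 | ready=[2] | order so far=[1]
  pop 2: indeg[0]->0; indeg[3]->1; indeg[4]->1 | ready=[0] | order so far=[1, 2]
  pop 0: indeg[3]->0; indeg[4]->0 | ready=[3, 4] | order so far=[1, 2, 0]
  pop 3: no out-edges | ready=[4] | order so far=[1, 2, 0, 3]
  pop 4: no out-edges | ready=[] | order so far=[1, 2, 0, 3, 4]
New canonical toposort: [1, 2, 0, 3, 4]
Compare positions:
  Node 0: index 2 -> 2 (same)
  Node 1: index 0 -> 0 (same)
  Node 2: index 1 -> 1 (same)
  Node 3: index 3 -> 3 (same)
  Node 4: index 4 -> 4 (same)
Nodes that changed position: none

Answer: none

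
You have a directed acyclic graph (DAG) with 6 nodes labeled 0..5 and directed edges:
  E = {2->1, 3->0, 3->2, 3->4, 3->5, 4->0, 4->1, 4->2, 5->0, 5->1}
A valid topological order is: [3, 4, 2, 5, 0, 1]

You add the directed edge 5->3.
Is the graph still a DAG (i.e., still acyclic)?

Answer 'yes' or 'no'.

Answer: no

Derivation:
Given toposort: [3, 4, 2, 5, 0, 1]
Position of 5: index 3; position of 3: index 0
New edge 5->3: backward (u after v in old order)
Backward edge: old toposort is now invalid. Check if this creates a cycle.
Does 3 already reach 5? Reachable from 3: [0, 1, 2, 3, 4, 5]. YES -> cycle!
Still a DAG? no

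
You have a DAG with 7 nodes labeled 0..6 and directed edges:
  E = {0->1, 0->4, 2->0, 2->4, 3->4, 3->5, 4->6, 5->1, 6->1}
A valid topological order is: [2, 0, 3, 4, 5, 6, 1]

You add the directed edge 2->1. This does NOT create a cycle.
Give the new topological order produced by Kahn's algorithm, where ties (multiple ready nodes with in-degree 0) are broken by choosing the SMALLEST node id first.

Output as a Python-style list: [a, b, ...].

Answer: [2, 0, 3, 4, 5, 6, 1]

Derivation:
Old toposort: [2, 0, 3, 4, 5, 6, 1]
Added edge: 2->1
Position of 2 (0) < position of 1 (6). Old order still valid.
Run Kahn's algorithm (break ties by smallest node id):
  initial in-degrees: [1, 4, 0, 0, 3, 1, 1]
  ready (indeg=0): [2, 3]
  pop 2: indeg[0]->0; indeg[1]->3; indeg[4]->2 | ready=[0, 3] | order so far=[2]
  pop 0: indeg[1]->2; indeg[4]->1 | ready=[3] | order so far=[2, 0]
  pop 3: indeg[4]->0; indeg[5]->0 | ready=[4, 5] | order so far=[2, 0, 3]
  pop 4: indeg[6]->0 | ready=[5, 6] | order so far=[2, 0, 3, 4]
  pop 5: indeg[1]->1 | ready=[6] | order so far=[2, 0, 3, 4, 5]
  pop 6: indeg[1]->0 | ready=[1] | order so far=[2, 0, 3, 4, 5, 6]
  pop 1: no out-edges | ready=[] | order so far=[2, 0, 3, 4, 5, 6, 1]
  Result: [2, 0, 3, 4, 5, 6, 1]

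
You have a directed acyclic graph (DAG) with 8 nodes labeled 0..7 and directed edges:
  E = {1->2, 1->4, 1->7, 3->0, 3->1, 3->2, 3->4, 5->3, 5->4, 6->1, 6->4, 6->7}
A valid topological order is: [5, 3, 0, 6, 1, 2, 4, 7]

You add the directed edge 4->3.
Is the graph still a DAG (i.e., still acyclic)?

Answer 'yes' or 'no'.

Answer: no

Derivation:
Given toposort: [5, 3, 0, 6, 1, 2, 4, 7]
Position of 4: index 6; position of 3: index 1
New edge 4->3: backward (u after v in old order)
Backward edge: old toposort is now invalid. Check if this creates a cycle.
Does 3 already reach 4? Reachable from 3: [0, 1, 2, 3, 4, 7]. YES -> cycle!
Still a DAG? no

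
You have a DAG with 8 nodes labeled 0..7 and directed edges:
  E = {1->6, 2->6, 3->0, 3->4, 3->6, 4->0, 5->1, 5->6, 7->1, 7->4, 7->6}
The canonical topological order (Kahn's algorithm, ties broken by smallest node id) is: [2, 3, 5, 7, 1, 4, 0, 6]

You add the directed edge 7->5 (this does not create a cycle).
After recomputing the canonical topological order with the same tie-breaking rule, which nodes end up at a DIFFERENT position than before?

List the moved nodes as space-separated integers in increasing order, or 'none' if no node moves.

Answer: 0 1 4 5 7

Derivation:
Old toposort: [2, 3, 5, 7, 1, 4, 0, 6]
Added edge 7->5
Recompute Kahn (smallest-id tiebreak):
  initial in-degrees: [2, 2, 0, 0, 2, 1, 5, 0]
  ready (indeg=0): [2, 3, 7]
  pop 2: indeg[6]->4 | ready=[3, 7] | order so far=[2]
  pop 3: indeg[0]->1; indeg[4]->1; indeg[6]->3 | ready=[7] | order so far=[2, 3]
  pop 7: indeg[1]->1; indeg[4]->0; indeg[5]->0; indeg[6]->2 | ready=[4, 5] | order so far=[2, 3, 7]
  pop 4: indeg[0]->0 | ready=[0, 5] | order so far=[2, 3, 7, 4]
  pop 0: no out-edges | ready=[5] | order so far=[2, 3, 7, 4, 0]
  pop 5: indeg[1]->0; indeg[6]->1 | ready=[1] | order so far=[2, 3, 7, 4, 0, 5]
  pop 1: indeg[6]->0 | ready=[6] | order so far=[2, 3, 7, 4, 0, 5, 1]
  pop 6: no out-edges | ready=[] | order so far=[2, 3, 7, 4, 0, 5, 1, 6]
New canonical toposort: [2, 3, 7, 4, 0, 5, 1, 6]
Compare positions:
  Node 0: index 6 -> 4 (moved)
  Node 1: index 4 -> 6 (moved)
  Node 2: index 0 -> 0 (same)
  Node 3: index 1 -> 1 (same)
  Node 4: index 5 -> 3 (moved)
  Node 5: index 2 -> 5 (moved)
  Node 6: index 7 -> 7 (same)
  Node 7: index 3 -> 2 (moved)
Nodes that changed position: 0 1 4 5 7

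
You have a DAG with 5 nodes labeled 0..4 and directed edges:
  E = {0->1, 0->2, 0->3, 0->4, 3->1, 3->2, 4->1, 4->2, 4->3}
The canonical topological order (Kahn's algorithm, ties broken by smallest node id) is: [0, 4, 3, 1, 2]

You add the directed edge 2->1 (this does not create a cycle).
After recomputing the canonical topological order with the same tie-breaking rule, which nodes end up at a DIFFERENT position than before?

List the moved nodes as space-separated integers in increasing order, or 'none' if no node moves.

Answer: 1 2

Derivation:
Old toposort: [0, 4, 3, 1, 2]
Added edge 2->1
Recompute Kahn (smallest-id tiebreak):
  initial in-degrees: [0, 4, 3, 2, 1]
  ready (indeg=0): [0]
  pop 0: indeg[1]->3; indeg[2]->2; indeg[3]->1; indeg[4]->0 | ready=[4] | order so far=[0]
  pop 4: indeg[1]->2; indeg[2]->1; indeg[3]->0 | ready=[3] | order so far=[0, 4]
  pop 3: indeg[1]->1; indeg[2]->0 | ready=[2] | order so far=[0, 4, 3]
  pop 2: indeg[1]->0 | ready=[1] | order so far=[0, 4, 3, 2]
  pop 1: no out-edges | ready=[] | order so far=[0, 4, 3, 2, 1]
New canonical toposort: [0, 4, 3, 2, 1]
Compare positions:
  Node 0: index 0 -> 0 (same)
  Node 1: index 3 -> 4 (moved)
  Node 2: index 4 -> 3 (moved)
  Node 3: index 2 -> 2 (same)
  Node 4: index 1 -> 1 (same)
Nodes that changed position: 1 2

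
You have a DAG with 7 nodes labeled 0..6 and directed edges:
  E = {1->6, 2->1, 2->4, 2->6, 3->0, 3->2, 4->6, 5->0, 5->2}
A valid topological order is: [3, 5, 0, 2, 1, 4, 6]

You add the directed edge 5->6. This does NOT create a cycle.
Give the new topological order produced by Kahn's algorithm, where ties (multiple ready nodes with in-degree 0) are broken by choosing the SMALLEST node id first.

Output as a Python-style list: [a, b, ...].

Answer: [3, 5, 0, 2, 1, 4, 6]

Derivation:
Old toposort: [3, 5, 0, 2, 1, 4, 6]
Added edge: 5->6
Position of 5 (1) < position of 6 (6). Old order still valid.
Run Kahn's algorithm (break ties by smallest node id):
  initial in-degrees: [2, 1, 2, 0, 1, 0, 4]
  ready (indeg=0): [3, 5]
  pop 3: indeg[0]->1; indeg[2]->1 | ready=[5] | order so far=[3]
  pop 5: indeg[0]->0; indeg[2]->0; indeg[6]->3 | ready=[0, 2] | order so far=[3, 5]
  pop 0: no out-edges | ready=[2] | order so far=[3, 5, 0]
  pop 2: indeg[1]->0; indeg[4]->0; indeg[6]->2 | ready=[1, 4] | order so far=[3, 5, 0, 2]
  pop 1: indeg[6]->1 | ready=[4] | order so far=[3, 5, 0, 2, 1]
  pop 4: indeg[6]->0 | ready=[6] | order so far=[3, 5, 0, 2, 1, 4]
  pop 6: no out-edges | ready=[] | order so far=[3, 5, 0, 2, 1, 4, 6]
  Result: [3, 5, 0, 2, 1, 4, 6]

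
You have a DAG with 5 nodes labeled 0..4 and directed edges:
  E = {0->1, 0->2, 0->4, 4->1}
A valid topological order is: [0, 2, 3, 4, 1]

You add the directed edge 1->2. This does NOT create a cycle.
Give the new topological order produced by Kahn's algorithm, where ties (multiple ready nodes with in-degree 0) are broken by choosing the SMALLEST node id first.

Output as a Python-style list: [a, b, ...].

Answer: [0, 3, 4, 1, 2]

Derivation:
Old toposort: [0, 2, 3, 4, 1]
Added edge: 1->2
Position of 1 (4) > position of 2 (1). Must reorder: 1 must now come before 2.
Run Kahn's algorithm (break ties by smallest node id):
  initial in-degrees: [0, 2, 2, 0, 1]
  ready (indeg=0): [0, 3]
  pop 0: indeg[1]->1; indeg[2]->1; indeg[4]->0 | ready=[3, 4] | order so far=[0]
  pop 3: no out-edges | ready=[4] | order so far=[0, 3]
  pop 4: indeg[1]->0 | ready=[1] | order so far=[0, 3, 4]
  pop 1: indeg[2]->0 | ready=[2] | order so far=[0, 3, 4, 1]
  pop 2: no out-edges | ready=[] | order so far=[0, 3, 4, 1, 2]
  Result: [0, 3, 4, 1, 2]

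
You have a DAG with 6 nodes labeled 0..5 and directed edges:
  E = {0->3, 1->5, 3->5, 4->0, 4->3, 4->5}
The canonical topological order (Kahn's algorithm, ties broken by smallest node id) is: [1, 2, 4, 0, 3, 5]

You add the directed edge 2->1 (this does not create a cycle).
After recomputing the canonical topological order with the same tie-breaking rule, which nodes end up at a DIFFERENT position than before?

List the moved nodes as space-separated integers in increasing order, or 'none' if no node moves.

Answer: 1 2

Derivation:
Old toposort: [1, 2, 4, 0, 3, 5]
Added edge 2->1
Recompute Kahn (smallest-id tiebreak):
  initial in-degrees: [1, 1, 0, 2, 0, 3]
  ready (indeg=0): [2, 4]
  pop 2: indeg[1]->0 | ready=[1, 4] | order so far=[2]
  pop 1: indeg[5]->2 | ready=[4] | order so far=[2, 1]
  pop 4: indeg[0]->0; indeg[3]->1; indeg[5]->1 | ready=[0] | order so far=[2, 1, 4]
  pop 0: indeg[3]->0 | ready=[3] | order so far=[2, 1, 4, 0]
  pop 3: indeg[5]->0 | ready=[5] | order so far=[2, 1, 4, 0, 3]
  pop 5: no out-edges | ready=[] | order so far=[2, 1, 4, 0, 3, 5]
New canonical toposort: [2, 1, 4, 0, 3, 5]
Compare positions:
  Node 0: index 3 -> 3 (same)
  Node 1: index 0 -> 1 (moved)
  Node 2: index 1 -> 0 (moved)
  Node 3: index 4 -> 4 (same)
  Node 4: index 2 -> 2 (same)
  Node 5: index 5 -> 5 (same)
Nodes that changed position: 1 2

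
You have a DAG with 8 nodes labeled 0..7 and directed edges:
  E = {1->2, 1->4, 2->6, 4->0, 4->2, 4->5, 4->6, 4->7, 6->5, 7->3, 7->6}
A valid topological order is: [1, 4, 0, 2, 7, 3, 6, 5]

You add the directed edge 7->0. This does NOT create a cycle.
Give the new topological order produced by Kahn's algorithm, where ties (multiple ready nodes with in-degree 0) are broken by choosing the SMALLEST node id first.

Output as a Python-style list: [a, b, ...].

Old toposort: [1, 4, 0, 2, 7, 3, 6, 5]
Added edge: 7->0
Position of 7 (4) > position of 0 (2). Must reorder: 7 must now come before 0.
Run Kahn's algorithm (break ties by smallest node id):
  initial in-degrees: [2, 0, 2, 1, 1, 2, 3, 1]
  ready (indeg=0): [1]
  pop 1: indeg[2]->1; indeg[4]->0 | ready=[4] | order so far=[1]
  pop 4: indeg[0]->1; indeg[2]->0; indeg[5]->1; indeg[6]->2; indeg[7]->0 | ready=[2, 7] | order so far=[1, 4]
  pop 2: indeg[6]->1 | ready=[7] | order so far=[1, 4, 2]
  pop 7: indeg[0]->0; indeg[3]->0; indeg[6]->0 | ready=[0, 3, 6] | order so far=[1, 4, 2, 7]
  pop 0: no out-edges | ready=[3, 6] | order so far=[1, 4, 2, 7, 0]
  pop 3: no out-edges | ready=[6] | order so far=[1, 4, 2, 7, 0, 3]
  pop 6: indeg[5]->0 | ready=[5] | order so far=[1, 4, 2, 7, 0, 3, 6]
  pop 5: no out-edges | ready=[] | order so far=[1, 4, 2, 7, 0, 3, 6, 5]
  Result: [1, 4, 2, 7, 0, 3, 6, 5]

Answer: [1, 4, 2, 7, 0, 3, 6, 5]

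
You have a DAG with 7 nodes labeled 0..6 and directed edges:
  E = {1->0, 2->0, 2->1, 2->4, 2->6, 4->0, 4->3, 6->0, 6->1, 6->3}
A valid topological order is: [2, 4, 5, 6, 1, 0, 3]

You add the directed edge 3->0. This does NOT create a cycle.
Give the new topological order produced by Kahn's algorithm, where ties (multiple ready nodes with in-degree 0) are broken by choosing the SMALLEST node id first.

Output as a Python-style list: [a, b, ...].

Answer: [2, 4, 5, 6, 1, 3, 0]

Derivation:
Old toposort: [2, 4, 5, 6, 1, 0, 3]
Added edge: 3->0
Position of 3 (6) > position of 0 (5). Must reorder: 3 must now come before 0.
Run Kahn's algorithm (break ties by smallest node id):
  initial in-degrees: [5, 2, 0, 2, 1, 0, 1]
  ready (indeg=0): [2, 5]
  pop 2: indeg[0]->4; indeg[1]->1; indeg[4]->0; indeg[6]->0 | ready=[4, 5, 6] | order so far=[2]
  pop 4: indeg[0]->3; indeg[3]->1 | ready=[5, 6] | order so far=[2, 4]
  pop 5: no out-edges | ready=[6] | order so far=[2, 4, 5]
  pop 6: indeg[0]->2; indeg[1]->0; indeg[3]->0 | ready=[1, 3] | order so far=[2, 4, 5, 6]
  pop 1: indeg[0]->1 | ready=[3] | order so far=[2, 4, 5, 6, 1]
  pop 3: indeg[0]->0 | ready=[0] | order so far=[2, 4, 5, 6, 1, 3]
  pop 0: no out-edges | ready=[] | order so far=[2, 4, 5, 6, 1, 3, 0]
  Result: [2, 4, 5, 6, 1, 3, 0]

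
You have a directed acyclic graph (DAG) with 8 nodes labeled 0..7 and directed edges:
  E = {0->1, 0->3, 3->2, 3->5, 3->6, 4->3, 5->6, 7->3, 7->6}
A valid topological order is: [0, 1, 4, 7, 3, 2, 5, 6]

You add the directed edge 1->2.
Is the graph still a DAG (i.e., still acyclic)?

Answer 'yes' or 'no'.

Given toposort: [0, 1, 4, 7, 3, 2, 5, 6]
Position of 1: index 1; position of 2: index 5
New edge 1->2: forward
Forward edge: respects the existing order. Still a DAG, same toposort still valid.
Still a DAG? yes

Answer: yes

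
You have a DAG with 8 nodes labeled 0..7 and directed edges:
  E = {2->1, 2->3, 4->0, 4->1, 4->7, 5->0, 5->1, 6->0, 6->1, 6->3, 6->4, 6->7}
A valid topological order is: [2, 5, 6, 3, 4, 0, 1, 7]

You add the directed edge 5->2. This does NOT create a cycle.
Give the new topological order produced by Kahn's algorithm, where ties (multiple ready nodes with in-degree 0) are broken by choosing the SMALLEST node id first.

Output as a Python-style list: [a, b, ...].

Old toposort: [2, 5, 6, 3, 4, 0, 1, 7]
Added edge: 5->2
Position of 5 (1) > position of 2 (0). Must reorder: 5 must now come before 2.
Run Kahn's algorithm (break ties by smallest node id):
  initial in-degrees: [3, 4, 1, 2, 1, 0, 0, 2]
  ready (indeg=0): [5, 6]
  pop 5: indeg[0]->2; indeg[1]->3; indeg[2]->0 | ready=[2, 6] | order so far=[5]
  pop 2: indeg[1]->2; indeg[3]->1 | ready=[6] | order so far=[5, 2]
  pop 6: indeg[0]->1; indeg[1]->1; indeg[3]->0; indeg[4]->0; indeg[7]->1 | ready=[3, 4] | order so far=[5, 2, 6]
  pop 3: no out-edges | ready=[4] | order so far=[5, 2, 6, 3]
  pop 4: indeg[0]->0; indeg[1]->0; indeg[7]->0 | ready=[0, 1, 7] | order so far=[5, 2, 6, 3, 4]
  pop 0: no out-edges | ready=[1, 7] | order so far=[5, 2, 6, 3, 4, 0]
  pop 1: no out-edges | ready=[7] | order so far=[5, 2, 6, 3, 4, 0, 1]
  pop 7: no out-edges | ready=[] | order so far=[5, 2, 6, 3, 4, 0, 1, 7]
  Result: [5, 2, 6, 3, 4, 0, 1, 7]

Answer: [5, 2, 6, 3, 4, 0, 1, 7]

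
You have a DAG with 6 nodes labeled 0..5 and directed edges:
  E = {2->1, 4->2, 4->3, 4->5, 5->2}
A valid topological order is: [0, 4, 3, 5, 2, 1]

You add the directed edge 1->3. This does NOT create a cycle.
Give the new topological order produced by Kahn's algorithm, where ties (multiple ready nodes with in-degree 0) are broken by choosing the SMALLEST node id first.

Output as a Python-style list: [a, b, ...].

Old toposort: [0, 4, 3, 5, 2, 1]
Added edge: 1->3
Position of 1 (5) > position of 3 (2). Must reorder: 1 must now come before 3.
Run Kahn's algorithm (break ties by smallest node id):
  initial in-degrees: [0, 1, 2, 2, 0, 1]
  ready (indeg=0): [0, 4]
  pop 0: no out-edges | ready=[4] | order so far=[0]
  pop 4: indeg[2]->1; indeg[3]->1; indeg[5]->0 | ready=[5] | order so far=[0, 4]
  pop 5: indeg[2]->0 | ready=[2] | order so far=[0, 4, 5]
  pop 2: indeg[1]->0 | ready=[1] | order so far=[0, 4, 5, 2]
  pop 1: indeg[3]->0 | ready=[3] | order so far=[0, 4, 5, 2, 1]
  pop 3: no out-edges | ready=[] | order so far=[0, 4, 5, 2, 1, 3]
  Result: [0, 4, 5, 2, 1, 3]

Answer: [0, 4, 5, 2, 1, 3]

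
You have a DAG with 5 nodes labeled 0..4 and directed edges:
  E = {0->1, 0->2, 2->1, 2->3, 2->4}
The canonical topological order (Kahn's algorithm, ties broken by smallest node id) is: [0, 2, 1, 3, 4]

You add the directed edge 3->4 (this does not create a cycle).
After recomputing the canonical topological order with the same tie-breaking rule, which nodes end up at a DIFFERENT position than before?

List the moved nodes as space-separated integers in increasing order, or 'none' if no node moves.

Old toposort: [0, 2, 1, 3, 4]
Added edge 3->4
Recompute Kahn (smallest-id tiebreak):
  initial in-degrees: [0, 2, 1, 1, 2]
  ready (indeg=0): [0]
  pop 0: indeg[1]->1; indeg[2]->0 | ready=[2] | order so far=[0]
  pop 2: indeg[1]->0; indeg[3]->0; indeg[4]->1 | ready=[1, 3] | order so far=[0, 2]
  pop 1: no out-edges | ready=[3] | order so far=[0, 2, 1]
  pop 3: indeg[4]->0 | ready=[4] | order so far=[0, 2, 1, 3]
  pop 4: no out-edges | ready=[] | order so far=[0, 2, 1, 3, 4]
New canonical toposort: [0, 2, 1, 3, 4]
Compare positions:
  Node 0: index 0 -> 0 (same)
  Node 1: index 2 -> 2 (same)
  Node 2: index 1 -> 1 (same)
  Node 3: index 3 -> 3 (same)
  Node 4: index 4 -> 4 (same)
Nodes that changed position: none

Answer: none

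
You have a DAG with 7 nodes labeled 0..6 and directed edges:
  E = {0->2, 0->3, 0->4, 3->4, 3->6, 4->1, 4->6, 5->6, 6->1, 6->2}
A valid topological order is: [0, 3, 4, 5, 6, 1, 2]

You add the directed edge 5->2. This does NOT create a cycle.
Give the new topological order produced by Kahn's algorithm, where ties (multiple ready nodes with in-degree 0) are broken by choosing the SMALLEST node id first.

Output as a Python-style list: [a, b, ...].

Answer: [0, 3, 4, 5, 6, 1, 2]

Derivation:
Old toposort: [0, 3, 4, 5, 6, 1, 2]
Added edge: 5->2
Position of 5 (3) < position of 2 (6). Old order still valid.
Run Kahn's algorithm (break ties by smallest node id):
  initial in-degrees: [0, 2, 3, 1, 2, 0, 3]
  ready (indeg=0): [0, 5]
  pop 0: indeg[2]->2; indeg[3]->0; indeg[4]->1 | ready=[3, 5] | order so far=[0]
  pop 3: indeg[4]->0; indeg[6]->2 | ready=[4, 5] | order so far=[0, 3]
  pop 4: indeg[1]->1; indeg[6]->1 | ready=[5] | order so far=[0, 3, 4]
  pop 5: indeg[2]->1; indeg[6]->0 | ready=[6] | order so far=[0, 3, 4, 5]
  pop 6: indeg[1]->0; indeg[2]->0 | ready=[1, 2] | order so far=[0, 3, 4, 5, 6]
  pop 1: no out-edges | ready=[2] | order so far=[0, 3, 4, 5, 6, 1]
  pop 2: no out-edges | ready=[] | order so far=[0, 3, 4, 5, 6, 1, 2]
  Result: [0, 3, 4, 5, 6, 1, 2]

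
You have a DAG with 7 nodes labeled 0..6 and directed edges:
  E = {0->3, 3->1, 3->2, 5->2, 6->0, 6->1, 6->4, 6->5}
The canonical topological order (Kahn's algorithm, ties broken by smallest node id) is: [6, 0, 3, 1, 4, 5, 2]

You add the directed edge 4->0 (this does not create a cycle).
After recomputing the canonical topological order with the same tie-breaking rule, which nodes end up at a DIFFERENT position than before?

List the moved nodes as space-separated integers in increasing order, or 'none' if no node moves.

Old toposort: [6, 0, 3, 1, 4, 5, 2]
Added edge 4->0
Recompute Kahn (smallest-id tiebreak):
  initial in-degrees: [2, 2, 2, 1, 1, 1, 0]
  ready (indeg=0): [6]
  pop 6: indeg[0]->1; indeg[1]->1; indeg[4]->0; indeg[5]->0 | ready=[4, 5] | order so far=[6]
  pop 4: indeg[0]->0 | ready=[0, 5] | order so far=[6, 4]
  pop 0: indeg[3]->0 | ready=[3, 5] | order so far=[6, 4, 0]
  pop 3: indeg[1]->0; indeg[2]->1 | ready=[1, 5] | order so far=[6, 4, 0, 3]
  pop 1: no out-edges | ready=[5] | order so far=[6, 4, 0, 3, 1]
  pop 5: indeg[2]->0 | ready=[2] | order so far=[6, 4, 0, 3, 1, 5]
  pop 2: no out-edges | ready=[] | order so far=[6, 4, 0, 3, 1, 5, 2]
New canonical toposort: [6, 4, 0, 3, 1, 5, 2]
Compare positions:
  Node 0: index 1 -> 2 (moved)
  Node 1: index 3 -> 4 (moved)
  Node 2: index 6 -> 6 (same)
  Node 3: index 2 -> 3 (moved)
  Node 4: index 4 -> 1 (moved)
  Node 5: index 5 -> 5 (same)
  Node 6: index 0 -> 0 (same)
Nodes that changed position: 0 1 3 4

Answer: 0 1 3 4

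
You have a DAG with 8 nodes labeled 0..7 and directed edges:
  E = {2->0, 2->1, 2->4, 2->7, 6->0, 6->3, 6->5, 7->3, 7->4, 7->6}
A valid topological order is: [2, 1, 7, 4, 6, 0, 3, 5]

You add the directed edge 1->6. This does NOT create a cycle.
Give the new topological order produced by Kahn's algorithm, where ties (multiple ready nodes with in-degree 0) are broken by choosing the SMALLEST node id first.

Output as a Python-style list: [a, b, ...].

Answer: [2, 1, 7, 4, 6, 0, 3, 5]

Derivation:
Old toposort: [2, 1, 7, 4, 6, 0, 3, 5]
Added edge: 1->6
Position of 1 (1) < position of 6 (4). Old order still valid.
Run Kahn's algorithm (break ties by smallest node id):
  initial in-degrees: [2, 1, 0, 2, 2, 1, 2, 1]
  ready (indeg=0): [2]
  pop 2: indeg[0]->1; indeg[1]->0; indeg[4]->1; indeg[7]->0 | ready=[1, 7] | order so far=[2]
  pop 1: indeg[6]->1 | ready=[7] | order so far=[2, 1]
  pop 7: indeg[3]->1; indeg[4]->0; indeg[6]->0 | ready=[4, 6] | order so far=[2, 1, 7]
  pop 4: no out-edges | ready=[6] | order so far=[2, 1, 7, 4]
  pop 6: indeg[0]->0; indeg[3]->0; indeg[5]->0 | ready=[0, 3, 5] | order so far=[2, 1, 7, 4, 6]
  pop 0: no out-edges | ready=[3, 5] | order so far=[2, 1, 7, 4, 6, 0]
  pop 3: no out-edges | ready=[5] | order so far=[2, 1, 7, 4, 6, 0, 3]
  pop 5: no out-edges | ready=[] | order so far=[2, 1, 7, 4, 6, 0, 3, 5]
  Result: [2, 1, 7, 4, 6, 0, 3, 5]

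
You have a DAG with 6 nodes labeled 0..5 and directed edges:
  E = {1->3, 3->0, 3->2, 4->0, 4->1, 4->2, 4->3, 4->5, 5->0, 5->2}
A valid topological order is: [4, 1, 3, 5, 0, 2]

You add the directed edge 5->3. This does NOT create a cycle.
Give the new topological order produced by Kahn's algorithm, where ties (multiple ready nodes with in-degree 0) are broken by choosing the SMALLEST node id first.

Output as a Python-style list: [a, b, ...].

Old toposort: [4, 1, 3, 5, 0, 2]
Added edge: 5->3
Position of 5 (3) > position of 3 (2). Must reorder: 5 must now come before 3.
Run Kahn's algorithm (break ties by smallest node id):
  initial in-degrees: [3, 1, 3, 3, 0, 1]
  ready (indeg=0): [4]
  pop 4: indeg[0]->2; indeg[1]->0; indeg[2]->2; indeg[3]->2; indeg[5]->0 | ready=[1, 5] | order so far=[4]
  pop 1: indeg[3]->1 | ready=[5] | order so far=[4, 1]
  pop 5: indeg[0]->1; indeg[2]->1; indeg[3]->0 | ready=[3] | order so far=[4, 1, 5]
  pop 3: indeg[0]->0; indeg[2]->0 | ready=[0, 2] | order so far=[4, 1, 5, 3]
  pop 0: no out-edges | ready=[2] | order so far=[4, 1, 5, 3, 0]
  pop 2: no out-edges | ready=[] | order so far=[4, 1, 5, 3, 0, 2]
  Result: [4, 1, 5, 3, 0, 2]

Answer: [4, 1, 5, 3, 0, 2]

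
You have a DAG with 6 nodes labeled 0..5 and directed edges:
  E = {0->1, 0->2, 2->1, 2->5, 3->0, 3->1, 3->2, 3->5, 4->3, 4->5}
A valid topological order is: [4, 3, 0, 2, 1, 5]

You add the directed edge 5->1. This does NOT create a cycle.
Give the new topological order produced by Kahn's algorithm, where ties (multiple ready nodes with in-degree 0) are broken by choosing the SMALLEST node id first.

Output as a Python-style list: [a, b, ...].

Answer: [4, 3, 0, 2, 5, 1]

Derivation:
Old toposort: [4, 3, 0, 2, 1, 5]
Added edge: 5->1
Position of 5 (5) > position of 1 (4). Must reorder: 5 must now come before 1.
Run Kahn's algorithm (break ties by smallest node id):
  initial in-degrees: [1, 4, 2, 1, 0, 3]
  ready (indeg=0): [4]
  pop 4: indeg[3]->0; indeg[5]->2 | ready=[3] | order so far=[4]
  pop 3: indeg[0]->0; indeg[1]->3; indeg[2]->1; indeg[5]->1 | ready=[0] | order so far=[4, 3]
  pop 0: indeg[1]->2; indeg[2]->0 | ready=[2] | order so far=[4, 3, 0]
  pop 2: indeg[1]->1; indeg[5]->0 | ready=[5] | order so far=[4, 3, 0, 2]
  pop 5: indeg[1]->0 | ready=[1] | order so far=[4, 3, 0, 2, 5]
  pop 1: no out-edges | ready=[] | order so far=[4, 3, 0, 2, 5, 1]
  Result: [4, 3, 0, 2, 5, 1]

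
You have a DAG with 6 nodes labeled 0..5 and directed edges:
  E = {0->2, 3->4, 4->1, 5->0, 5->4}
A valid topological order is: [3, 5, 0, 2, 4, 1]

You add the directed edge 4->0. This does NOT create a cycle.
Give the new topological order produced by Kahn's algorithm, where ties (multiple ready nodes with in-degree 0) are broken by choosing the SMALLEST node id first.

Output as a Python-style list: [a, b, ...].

Answer: [3, 5, 4, 0, 1, 2]

Derivation:
Old toposort: [3, 5, 0, 2, 4, 1]
Added edge: 4->0
Position of 4 (4) > position of 0 (2). Must reorder: 4 must now come before 0.
Run Kahn's algorithm (break ties by smallest node id):
  initial in-degrees: [2, 1, 1, 0, 2, 0]
  ready (indeg=0): [3, 5]
  pop 3: indeg[4]->1 | ready=[5] | order so far=[3]
  pop 5: indeg[0]->1; indeg[4]->0 | ready=[4] | order so far=[3, 5]
  pop 4: indeg[0]->0; indeg[1]->0 | ready=[0, 1] | order so far=[3, 5, 4]
  pop 0: indeg[2]->0 | ready=[1, 2] | order so far=[3, 5, 4, 0]
  pop 1: no out-edges | ready=[2] | order so far=[3, 5, 4, 0, 1]
  pop 2: no out-edges | ready=[] | order so far=[3, 5, 4, 0, 1, 2]
  Result: [3, 5, 4, 0, 1, 2]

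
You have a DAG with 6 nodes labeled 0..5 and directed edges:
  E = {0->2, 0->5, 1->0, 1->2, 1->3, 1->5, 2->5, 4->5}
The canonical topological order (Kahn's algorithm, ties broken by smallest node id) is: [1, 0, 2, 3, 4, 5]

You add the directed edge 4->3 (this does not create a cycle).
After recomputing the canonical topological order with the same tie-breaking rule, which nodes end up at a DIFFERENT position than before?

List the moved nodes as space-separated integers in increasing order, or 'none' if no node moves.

Answer: 3 4

Derivation:
Old toposort: [1, 0, 2, 3, 4, 5]
Added edge 4->3
Recompute Kahn (smallest-id tiebreak):
  initial in-degrees: [1, 0, 2, 2, 0, 4]
  ready (indeg=0): [1, 4]
  pop 1: indeg[0]->0; indeg[2]->1; indeg[3]->1; indeg[5]->3 | ready=[0, 4] | order so far=[1]
  pop 0: indeg[2]->0; indeg[5]->2 | ready=[2, 4] | order so far=[1, 0]
  pop 2: indeg[5]->1 | ready=[4] | order so far=[1, 0, 2]
  pop 4: indeg[3]->0; indeg[5]->0 | ready=[3, 5] | order so far=[1, 0, 2, 4]
  pop 3: no out-edges | ready=[5] | order so far=[1, 0, 2, 4, 3]
  pop 5: no out-edges | ready=[] | order so far=[1, 0, 2, 4, 3, 5]
New canonical toposort: [1, 0, 2, 4, 3, 5]
Compare positions:
  Node 0: index 1 -> 1 (same)
  Node 1: index 0 -> 0 (same)
  Node 2: index 2 -> 2 (same)
  Node 3: index 3 -> 4 (moved)
  Node 4: index 4 -> 3 (moved)
  Node 5: index 5 -> 5 (same)
Nodes that changed position: 3 4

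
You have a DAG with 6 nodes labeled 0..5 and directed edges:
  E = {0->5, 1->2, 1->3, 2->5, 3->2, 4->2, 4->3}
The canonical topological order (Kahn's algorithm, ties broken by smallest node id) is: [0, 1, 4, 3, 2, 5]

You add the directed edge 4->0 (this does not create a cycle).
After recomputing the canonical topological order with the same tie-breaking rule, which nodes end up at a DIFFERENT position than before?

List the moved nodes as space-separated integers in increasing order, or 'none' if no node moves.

Answer: 0 1 4

Derivation:
Old toposort: [0, 1, 4, 3, 2, 5]
Added edge 4->0
Recompute Kahn (smallest-id tiebreak):
  initial in-degrees: [1, 0, 3, 2, 0, 2]
  ready (indeg=0): [1, 4]
  pop 1: indeg[2]->2; indeg[3]->1 | ready=[4] | order so far=[1]
  pop 4: indeg[0]->0; indeg[2]->1; indeg[3]->0 | ready=[0, 3] | order so far=[1, 4]
  pop 0: indeg[5]->1 | ready=[3] | order so far=[1, 4, 0]
  pop 3: indeg[2]->0 | ready=[2] | order so far=[1, 4, 0, 3]
  pop 2: indeg[5]->0 | ready=[5] | order so far=[1, 4, 0, 3, 2]
  pop 5: no out-edges | ready=[] | order so far=[1, 4, 0, 3, 2, 5]
New canonical toposort: [1, 4, 0, 3, 2, 5]
Compare positions:
  Node 0: index 0 -> 2 (moved)
  Node 1: index 1 -> 0 (moved)
  Node 2: index 4 -> 4 (same)
  Node 3: index 3 -> 3 (same)
  Node 4: index 2 -> 1 (moved)
  Node 5: index 5 -> 5 (same)
Nodes that changed position: 0 1 4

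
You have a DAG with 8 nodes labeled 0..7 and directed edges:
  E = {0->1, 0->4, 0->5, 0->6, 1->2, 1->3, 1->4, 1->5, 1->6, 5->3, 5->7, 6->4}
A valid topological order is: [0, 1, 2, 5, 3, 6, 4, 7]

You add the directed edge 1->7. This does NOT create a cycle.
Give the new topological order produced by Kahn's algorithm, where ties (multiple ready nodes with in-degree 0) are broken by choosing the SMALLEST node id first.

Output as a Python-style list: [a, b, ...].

Answer: [0, 1, 2, 5, 3, 6, 4, 7]

Derivation:
Old toposort: [0, 1, 2, 5, 3, 6, 4, 7]
Added edge: 1->7
Position of 1 (1) < position of 7 (7). Old order still valid.
Run Kahn's algorithm (break ties by smallest node id):
  initial in-degrees: [0, 1, 1, 2, 3, 2, 2, 2]
  ready (indeg=0): [0]
  pop 0: indeg[1]->0; indeg[4]->2; indeg[5]->1; indeg[6]->1 | ready=[1] | order so far=[0]
  pop 1: indeg[2]->0; indeg[3]->1; indeg[4]->1; indeg[5]->0; indeg[6]->0; indeg[7]->1 | ready=[2, 5, 6] | order so far=[0, 1]
  pop 2: no out-edges | ready=[5, 6] | order so far=[0, 1, 2]
  pop 5: indeg[3]->0; indeg[7]->0 | ready=[3, 6, 7] | order so far=[0, 1, 2, 5]
  pop 3: no out-edges | ready=[6, 7] | order so far=[0, 1, 2, 5, 3]
  pop 6: indeg[4]->0 | ready=[4, 7] | order so far=[0, 1, 2, 5, 3, 6]
  pop 4: no out-edges | ready=[7] | order so far=[0, 1, 2, 5, 3, 6, 4]
  pop 7: no out-edges | ready=[] | order so far=[0, 1, 2, 5, 3, 6, 4, 7]
  Result: [0, 1, 2, 5, 3, 6, 4, 7]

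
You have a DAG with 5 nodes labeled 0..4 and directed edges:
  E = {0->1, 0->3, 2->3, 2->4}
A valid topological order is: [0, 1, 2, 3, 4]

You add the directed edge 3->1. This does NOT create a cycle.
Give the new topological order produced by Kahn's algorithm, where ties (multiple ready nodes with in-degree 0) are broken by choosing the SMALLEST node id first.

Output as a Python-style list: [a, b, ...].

Answer: [0, 2, 3, 1, 4]

Derivation:
Old toposort: [0, 1, 2, 3, 4]
Added edge: 3->1
Position of 3 (3) > position of 1 (1). Must reorder: 3 must now come before 1.
Run Kahn's algorithm (break ties by smallest node id):
  initial in-degrees: [0, 2, 0, 2, 1]
  ready (indeg=0): [0, 2]
  pop 0: indeg[1]->1; indeg[3]->1 | ready=[2] | order so far=[0]
  pop 2: indeg[3]->0; indeg[4]->0 | ready=[3, 4] | order so far=[0, 2]
  pop 3: indeg[1]->0 | ready=[1, 4] | order so far=[0, 2, 3]
  pop 1: no out-edges | ready=[4] | order so far=[0, 2, 3, 1]
  pop 4: no out-edges | ready=[] | order so far=[0, 2, 3, 1, 4]
  Result: [0, 2, 3, 1, 4]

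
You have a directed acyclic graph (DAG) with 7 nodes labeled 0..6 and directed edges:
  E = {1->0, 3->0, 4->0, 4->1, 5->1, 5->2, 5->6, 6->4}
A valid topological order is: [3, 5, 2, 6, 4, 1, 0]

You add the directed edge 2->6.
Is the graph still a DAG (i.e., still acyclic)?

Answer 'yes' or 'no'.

Given toposort: [3, 5, 2, 6, 4, 1, 0]
Position of 2: index 2; position of 6: index 3
New edge 2->6: forward
Forward edge: respects the existing order. Still a DAG, same toposort still valid.
Still a DAG? yes

Answer: yes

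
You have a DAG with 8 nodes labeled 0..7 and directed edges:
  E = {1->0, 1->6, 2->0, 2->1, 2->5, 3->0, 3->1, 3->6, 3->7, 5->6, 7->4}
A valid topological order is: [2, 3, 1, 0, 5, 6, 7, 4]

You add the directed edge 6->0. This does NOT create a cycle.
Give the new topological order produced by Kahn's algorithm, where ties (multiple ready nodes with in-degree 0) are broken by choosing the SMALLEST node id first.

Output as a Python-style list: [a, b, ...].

Answer: [2, 3, 1, 5, 6, 0, 7, 4]

Derivation:
Old toposort: [2, 3, 1, 0, 5, 6, 7, 4]
Added edge: 6->0
Position of 6 (5) > position of 0 (3). Must reorder: 6 must now come before 0.
Run Kahn's algorithm (break ties by smallest node id):
  initial in-degrees: [4, 2, 0, 0, 1, 1, 3, 1]
  ready (indeg=0): [2, 3]
  pop 2: indeg[0]->3; indeg[1]->1; indeg[5]->0 | ready=[3, 5] | order so far=[2]
  pop 3: indeg[0]->2; indeg[1]->0; indeg[6]->2; indeg[7]->0 | ready=[1, 5, 7] | order so far=[2, 3]
  pop 1: indeg[0]->1; indeg[6]->1 | ready=[5, 7] | order so far=[2, 3, 1]
  pop 5: indeg[6]->0 | ready=[6, 7] | order so far=[2, 3, 1, 5]
  pop 6: indeg[0]->0 | ready=[0, 7] | order so far=[2, 3, 1, 5, 6]
  pop 0: no out-edges | ready=[7] | order so far=[2, 3, 1, 5, 6, 0]
  pop 7: indeg[4]->0 | ready=[4] | order so far=[2, 3, 1, 5, 6, 0, 7]
  pop 4: no out-edges | ready=[] | order so far=[2, 3, 1, 5, 6, 0, 7, 4]
  Result: [2, 3, 1, 5, 6, 0, 7, 4]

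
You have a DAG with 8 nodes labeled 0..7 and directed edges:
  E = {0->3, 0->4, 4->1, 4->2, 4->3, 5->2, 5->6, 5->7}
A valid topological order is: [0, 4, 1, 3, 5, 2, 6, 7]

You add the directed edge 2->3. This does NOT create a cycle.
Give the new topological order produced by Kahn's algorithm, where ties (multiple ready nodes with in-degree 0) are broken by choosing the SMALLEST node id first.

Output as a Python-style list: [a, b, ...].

Answer: [0, 4, 1, 5, 2, 3, 6, 7]

Derivation:
Old toposort: [0, 4, 1, 3, 5, 2, 6, 7]
Added edge: 2->3
Position of 2 (5) > position of 3 (3). Must reorder: 2 must now come before 3.
Run Kahn's algorithm (break ties by smallest node id):
  initial in-degrees: [0, 1, 2, 3, 1, 0, 1, 1]
  ready (indeg=0): [0, 5]
  pop 0: indeg[3]->2; indeg[4]->0 | ready=[4, 5] | order so far=[0]
  pop 4: indeg[1]->0; indeg[2]->1; indeg[3]->1 | ready=[1, 5] | order so far=[0, 4]
  pop 1: no out-edges | ready=[5] | order so far=[0, 4, 1]
  pop 5: indeg[2]->0; indeg[6]->0; indeg[7]->0 | ready=[2, 6, 7] | order so far=[0, 4, 1, 5]
  pop 2: indeg[3]->0 | ready=[3, 6, 7] | order so far=[0, 4, 1, 5, 2]
  pop 3: no out-edges | ready=[6, 7] | order so far=[0, 4, 1, 5, 2, 3]
  pop 6: no out-edges | ready=[7] | order so far=[0, 4, 1, 5, 2, 3, 6]
  pop 7: no out-edges | ready=[] | order so far=[0, 4, 1, 5, 2, 3, 6, 7]
  Result: [0, 4, 1, 5, 2, 3, 6, 7]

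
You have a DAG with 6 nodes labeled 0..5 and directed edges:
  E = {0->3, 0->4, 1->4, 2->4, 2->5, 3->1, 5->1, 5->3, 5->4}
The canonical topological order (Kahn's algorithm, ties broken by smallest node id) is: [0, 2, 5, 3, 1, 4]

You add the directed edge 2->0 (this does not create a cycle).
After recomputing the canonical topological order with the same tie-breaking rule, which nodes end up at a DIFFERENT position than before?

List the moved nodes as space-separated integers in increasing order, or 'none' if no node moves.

Answer: 0 2

Derivation:
Old toposort: [0, 2, 5, 3, 1, 4]
Added edge 2->0
Recompute Kahn (smallest-id tiebreak):
  initial in-degrees: [1, 2, 0, 2, 4, 1]
  ready (indeg=0): [2]
  pop 2: indeg[0]->0; indeg[4]->3; indeg[5]->0 | ready=[0, 5] | order so far=[2]
  pop 0: indeg[3]->1; indeg[4]->2 | ready=[5] | order so far=[2, 0]
  pop 5: indeg[1]->1; indeg[3]->0; indeg[4]->1 | ready=[3] | order so far=[2, 0, 5]
  pop 3: indeg[1]->0 | ready=[1] | order so far=[2, 0, 5, 3]
  pop 1: indeg[4]->0 | ready=[4] | order so far=[2, 0, 5, 3, 1]
  pop 4: no out-edges | ready=[] | order so far=[2, 0, 5, 3, 1, 4]
New canonical toposort: [2, 0, 5, 3, 1, 4]
Compare positions:
  Node 0: index 0 -> 1 (moved)
  Node 1: index 4 -> 4 (same)
  Node 2: index 1 -> 0 (moved)
  Node 3: index 3 -> 3 (same)
  Node 4: index 5 -> 5 (same)
  Node 5: index 2 -> 2 (same)
Nodes that changed position: 0 2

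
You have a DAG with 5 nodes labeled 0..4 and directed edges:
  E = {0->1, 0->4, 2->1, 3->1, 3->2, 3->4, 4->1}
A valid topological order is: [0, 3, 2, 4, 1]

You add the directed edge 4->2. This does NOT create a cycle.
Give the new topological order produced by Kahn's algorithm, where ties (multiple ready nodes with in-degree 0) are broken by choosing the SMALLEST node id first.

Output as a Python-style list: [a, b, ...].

Old toposort: [0, 3, 2, 4, 1]
Added edge: 4->2
Position of 4 (3) > position of 2 (2). Must reorder: 4 must now come before 2.
Run Kahn's algorithm (break ties by smallest node id):
  initial in-degrees: [0, 4, 2, 0, 2]
  ready (indeg=0): [0, 3]
  pop 0: indeg[1]->3; indeg[4]->1 | ready=[3] | order so far=[0]
  pop 3: indeg[1]->2; indeg[2]->1; indeg[4]->0 | ready=[4] | order so far=[0, 3]
  pop 4: indeg[1]->1; indeg[2]->0 | ready=[2] | order so far=[0, 3, 4]
  pop 2: indeg[1]->0 | ready=[1] | order so far=[0, 3, 4, 2]
  pop 1: no out-edges | ready=[] | order so far=[0, 3, 4, 2, 1]
  Result: [0, 3, 4, 2, 1]

Answer: [0, 3, 4, 2, 1]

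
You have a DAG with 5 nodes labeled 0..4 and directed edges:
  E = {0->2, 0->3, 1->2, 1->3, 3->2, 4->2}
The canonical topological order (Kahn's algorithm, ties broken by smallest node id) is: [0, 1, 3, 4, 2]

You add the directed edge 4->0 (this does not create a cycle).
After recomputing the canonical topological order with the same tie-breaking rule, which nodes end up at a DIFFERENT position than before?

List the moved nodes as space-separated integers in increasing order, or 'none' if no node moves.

Answer: 0 1 3 4

Derivation:
Old toposort: [0, 1, 3, 4, 2]
Added edge 4->0
Recompute Kahn (smallest-id tiebreak):
  initial in-degrees: [1, 0, 4, 2, 0]
  ready (indeg=0): [1, 4]
  pop 1: indeg[2]->3; indeg[3]->1 | ready=[4] | order so far=[1]
  pop 4: indeg[0]->0; indeg[2]->2 | ready=[0] | order so far=[1, 4]
  pop 0: indeg[2]->1; indeg[3]->0 | ready=[3] | order so far=[1, 4, 0]
  pop 3: indeg[2]->0 | ready=[2] | order so far=[1, 4, 0, 3]
  pop 2: no out-edges | ready=[] | order so far=[1, 4, 0, 3, 2]
New canonical toposort: [1, 4, 0, 3, 2]
Compare positions:
  Node 0: index 0 -> 2 (moved)
  Node 1: index 1 -> 0 (moved)
  Node 2: index 4 -> 4 (same)
  Node 3: index 2 -> 3 (moved)
  Node 4: index 3 -> 1 (moved)
Nodes that changed position: 0 1 3 4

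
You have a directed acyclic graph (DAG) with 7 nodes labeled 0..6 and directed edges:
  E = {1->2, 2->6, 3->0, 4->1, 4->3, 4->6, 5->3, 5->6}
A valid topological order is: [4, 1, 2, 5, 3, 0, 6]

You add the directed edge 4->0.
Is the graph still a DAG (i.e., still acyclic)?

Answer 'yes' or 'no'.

Given toposort: [4, 1, 2, 5, 3, 0, 6]
Position of 4: index 0; position of 0: index 5
New edge 4->0: forward
Forward edge: respects the existing order. Still a DAG, same toposort still valid.
Still a DAG? yes

Answer: yes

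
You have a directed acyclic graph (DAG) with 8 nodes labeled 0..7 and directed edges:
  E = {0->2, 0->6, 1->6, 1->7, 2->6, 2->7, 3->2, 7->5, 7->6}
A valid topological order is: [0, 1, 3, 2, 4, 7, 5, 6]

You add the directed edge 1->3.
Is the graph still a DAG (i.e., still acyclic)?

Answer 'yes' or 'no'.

Given toposort: [0, 1, 3, 2, 4, 7, 5, 6]
Position of 1: index 1; position of 3: index 2
New edge 1->3: forward
Forward edge: respects the existing order. Still a DAG, same toposort still valid.
Still a DAG? yes

Answer: yes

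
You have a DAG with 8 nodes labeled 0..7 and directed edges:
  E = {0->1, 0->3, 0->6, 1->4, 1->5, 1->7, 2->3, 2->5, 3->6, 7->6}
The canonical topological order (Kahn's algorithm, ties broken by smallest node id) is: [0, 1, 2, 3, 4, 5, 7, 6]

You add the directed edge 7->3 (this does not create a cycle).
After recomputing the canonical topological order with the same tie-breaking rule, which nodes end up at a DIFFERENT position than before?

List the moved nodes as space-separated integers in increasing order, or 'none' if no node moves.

Answer: 3 4 5 7

Derivation:
Old toposort: [0, 1, 2, 3, 4, 5, 7, 6]
Added edge 7->3
Recompute Kahn (smallest-id tiebreak):
  initial in-degrees: [0, 1, 0, 3, 1, 2, 3, 1]
  ready (indeg=0): [0, 2]
  pop 0: indeg[1]->0; indeg[3]->2; indeg[6]->2 | ready=[1, 2] | order so far=[0]
  pop 1: indeg[4]->0; indeg[5]->1; indeg[7]->0 | ready=[2, 4, 7] | order so far=[0, 1]
  pop 2: indeg[3]->1; indeg[5]->0 | ready=[4, 5, 7] | order so far=[0, 1, 2]
  pop 4: no out-edges | ready=[5, 7] | order so far=[0, 1, 2, 4]
  pop 5: no out-edges | ready=[7] | order so far=[0, 1, 2, 4, 5]
  pop 7: indeg[3]->0; indeg[6]->1 | ready=[3] | order so far=[0, 1, 2, 4, 5, 7]
  pop 3: indeg[6]->0 | ready=[6] | order so far=[0, 1, 2, 4, 5, 7, 3]
  pop 6: no out-edges | ready=[] | order so far=[0, 1, 2, 4, 5, 7, 3, 6]
New canonical toposort: [0, 1, 2, 4, 5, 7, 3, 6]
Compare positions:
  Node 0: index 0 -> 0 (same)
  Node 1: index 1 -> 1 (same)
  Node 2: index 2 -> 2 (same)
  Node 3: index 3 -> 6 (moved)
  Node 4: index 4 -> 3 (moved)
  Node 5: index 5 -> 4 (moved)
  Node 6: index 7 -> 7 (same)
  Node 7: index 6 -> 5 (moved)
Nodes that changed position: 3 4 5 7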